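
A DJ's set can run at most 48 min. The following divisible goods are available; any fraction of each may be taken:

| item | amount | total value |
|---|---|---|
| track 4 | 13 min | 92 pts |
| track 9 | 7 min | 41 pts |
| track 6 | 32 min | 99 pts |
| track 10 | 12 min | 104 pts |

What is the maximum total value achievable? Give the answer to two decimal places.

286.50

Take in order of value per unit:
- track 10 (104/12 per unit): all 12 → value 104, running total 104.00
- track 4 (92/13 per unit): all 13 → value 92, running total 196.00
- track 9 (41/7 per unit): all 7 → value 41, running total 237.00
- track 6 (99/32 per unit): 16 of 32 → value 16×99/32 = 49.5000, running total 286.50
Total 286.50.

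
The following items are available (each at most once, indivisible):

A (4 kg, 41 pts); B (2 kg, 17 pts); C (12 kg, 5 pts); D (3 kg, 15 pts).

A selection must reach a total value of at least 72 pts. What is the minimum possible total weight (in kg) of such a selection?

9

Subsets with value ≥ 72, sorted by total weight:
- A+B+D: weight 9, value 73
- A+B+C+D: weight 21, value 78
Minimum weight: 9 kg.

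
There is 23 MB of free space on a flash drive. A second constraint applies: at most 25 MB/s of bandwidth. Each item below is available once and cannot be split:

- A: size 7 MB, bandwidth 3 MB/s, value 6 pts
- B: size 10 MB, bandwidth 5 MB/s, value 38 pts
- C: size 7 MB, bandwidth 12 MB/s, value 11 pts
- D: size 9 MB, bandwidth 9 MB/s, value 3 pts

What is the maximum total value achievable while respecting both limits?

49 pts

Feasible sets respecting both limits:
- B+C: size 17, bandwidth 17, value 49
- A+B: size 17, bandwidth 8, value 44
- B+D: size 19, bandwidth 14, value 41
- B: size 10, bandwidth 5, value 38
Best: 49 pts.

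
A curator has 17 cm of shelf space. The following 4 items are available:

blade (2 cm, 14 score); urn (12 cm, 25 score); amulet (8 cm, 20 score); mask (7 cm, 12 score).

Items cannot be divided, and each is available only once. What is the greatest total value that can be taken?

46 score

Check high-value combinations within 17 cm:
- blade+amulet+mask: length 2+8+7=17, value 14+20+12=46
- blade+urn: length 2+12=14, value 14+25=39
- blade+amulet: length 2+8=10, value 14+20=34
Best: 46 score.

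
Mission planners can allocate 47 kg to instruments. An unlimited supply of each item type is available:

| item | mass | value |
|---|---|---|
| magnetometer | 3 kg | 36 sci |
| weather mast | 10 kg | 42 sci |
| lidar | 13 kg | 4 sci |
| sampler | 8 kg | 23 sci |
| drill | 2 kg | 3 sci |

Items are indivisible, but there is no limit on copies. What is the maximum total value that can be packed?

543 sci

Best value-per-unit is magnetometer at 36/3; filling with it alone gives 15×36 = 540.
Optimal mix: 15×magnetometer + 1×drill → mass 47, value 543.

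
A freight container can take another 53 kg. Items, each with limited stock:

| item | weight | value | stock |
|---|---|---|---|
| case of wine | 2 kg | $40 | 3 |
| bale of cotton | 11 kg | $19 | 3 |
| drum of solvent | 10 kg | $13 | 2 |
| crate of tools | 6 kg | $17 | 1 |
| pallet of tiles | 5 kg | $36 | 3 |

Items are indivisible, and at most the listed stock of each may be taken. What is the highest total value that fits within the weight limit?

$283

Best selections within weight 53 and stock limits:
- 3×case of wine + 2×bale of cotton + 1×crate of tools + 3×pallet of tiles: weight 49, value 283
- 3×case of wine + 2×bale of cotton + 1×drum of solvent + 3×pallet of tiles: weight 53, value 279
- 3×case of wine + 1×bale of cotton + 1×drum of solvent + 1×crate of tools + 3×pallet of tiles: weight 48, value 277
- 3×case of wine + 1×bale of cotton + 2×drum of solvent + 3×pallet of tiles: weight 52, value 273
Best: $283.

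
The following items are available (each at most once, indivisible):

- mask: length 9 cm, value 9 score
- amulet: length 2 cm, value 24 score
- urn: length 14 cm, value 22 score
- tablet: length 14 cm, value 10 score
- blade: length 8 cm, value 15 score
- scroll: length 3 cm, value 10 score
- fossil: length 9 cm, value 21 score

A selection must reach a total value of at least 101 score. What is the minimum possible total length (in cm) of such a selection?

45

Subsets with value ≥ 101, sorted by total length:
- mask+amulet+urn+blade+scroll+fossil: length 45, value 101
- amulet+urn+tablet+blade+scroll+fossil: length 50, value 102
Minimum length: 45 cm.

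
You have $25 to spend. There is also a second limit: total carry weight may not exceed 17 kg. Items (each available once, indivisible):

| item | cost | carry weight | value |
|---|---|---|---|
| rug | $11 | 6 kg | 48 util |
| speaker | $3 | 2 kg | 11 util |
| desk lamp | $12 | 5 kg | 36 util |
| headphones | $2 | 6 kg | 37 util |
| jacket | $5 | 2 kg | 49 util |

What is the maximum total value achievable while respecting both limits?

145 util

Feasible sets respecting both limits:
- rug+speaker+headphones+jacket: cost 21, carry weight 16, value 145
- rug+headphones+jacket: cost 18, carry weight 14, value 134
- speaker+desk lamp+headphones+jacket: cost 22, carry weight 15, value 133
- desk lamp+headphones+jacket: cost 19, carry weight 13, value 122
Best: 145 util.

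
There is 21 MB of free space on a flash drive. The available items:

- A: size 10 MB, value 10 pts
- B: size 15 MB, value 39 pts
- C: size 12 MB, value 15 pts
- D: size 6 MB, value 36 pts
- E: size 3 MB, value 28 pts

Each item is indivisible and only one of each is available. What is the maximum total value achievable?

79 pts

Check high-value combinations within 21 MB:
- C+D+E: size 12+6+3=21, value 15+36+28=79
- B+D: size 15+6=21, value 39+36=75
- A+D+E: size 10+6+3=19, value 10+36+28=74
Best: 79 pts.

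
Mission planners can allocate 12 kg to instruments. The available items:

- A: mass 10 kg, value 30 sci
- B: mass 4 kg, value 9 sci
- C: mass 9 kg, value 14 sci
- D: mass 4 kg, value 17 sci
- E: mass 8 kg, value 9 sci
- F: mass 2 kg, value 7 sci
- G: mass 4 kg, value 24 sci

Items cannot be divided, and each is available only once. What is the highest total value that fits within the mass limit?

Check high-value combinations within 12 kg:
- B+D+G: mass 4+4+4=12, value 9+17+24=50
- D+F+G: mass 4+2+4=10, value 17+7+24=48
- D+G: mass 4+4=8, value 17+24=41
- B+F+G: mass 4+2+4=10, value 9+7+24=40
- A+F: mass 10+2=12, value 30+7=37
Best: 50 sci.

50 sci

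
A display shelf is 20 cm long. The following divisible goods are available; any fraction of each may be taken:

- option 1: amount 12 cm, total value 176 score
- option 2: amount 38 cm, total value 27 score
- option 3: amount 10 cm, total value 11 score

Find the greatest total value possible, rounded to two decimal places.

184.80

Take in order of value per unit:
- option 1 (176/12 per unit): all 12 → value 176, running total 176.00
- option 3 (11/10 per unit): 8 of 10 → value 8×11/10 = 8.8000, running total 184.80
Total 184.80.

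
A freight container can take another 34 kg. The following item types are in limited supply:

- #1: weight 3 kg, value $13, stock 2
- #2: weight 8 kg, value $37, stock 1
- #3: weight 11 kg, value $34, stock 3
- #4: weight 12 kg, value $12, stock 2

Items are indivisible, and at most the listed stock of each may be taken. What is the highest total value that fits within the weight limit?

$118

Best selections within weight 34 and stock limits:
- 1×#1 + 1×#2 + 2×#3: weight 33, value 118
- 1×#2 + 2×#3: weight 30, value 105
- 3×#3: weight 33, value 102
Best: $118.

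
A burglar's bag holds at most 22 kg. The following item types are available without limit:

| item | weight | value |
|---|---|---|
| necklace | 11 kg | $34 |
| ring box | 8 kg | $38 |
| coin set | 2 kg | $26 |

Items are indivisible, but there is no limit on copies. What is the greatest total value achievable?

Best value-per-unit is coin set at 26/2, and filling with it alone uses weight 11×2=22. No mix of the others beats 11×26 = 286.

$286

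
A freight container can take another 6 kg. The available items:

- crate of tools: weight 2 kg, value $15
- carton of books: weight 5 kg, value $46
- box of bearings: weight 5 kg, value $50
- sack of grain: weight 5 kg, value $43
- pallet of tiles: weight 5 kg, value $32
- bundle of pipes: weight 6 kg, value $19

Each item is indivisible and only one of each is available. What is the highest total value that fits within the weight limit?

$50

Check high-value combinations within 6 kg:
- box of bearings: weight 5, value 50
- carton of books: weight 5, value 46
- sack of grain: weight 5, value 43
- pallet of tiles: weight 5, value 32
- bundle of pipes: weight 6, value 19
Best: $50.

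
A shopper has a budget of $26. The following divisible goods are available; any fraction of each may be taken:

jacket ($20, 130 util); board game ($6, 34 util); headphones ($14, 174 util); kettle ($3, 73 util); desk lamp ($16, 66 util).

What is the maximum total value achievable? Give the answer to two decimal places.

305.50

Take in order of value per unit:
- kettle (73/3 per unit): all 3 → value 73, running total 73.00
- headphones (174/14 per unit): all 14 → value 174, running total 247.00
- jacket (130/20 per unit): 9 of 20 → value 9×130/20 = 58.5000, running total 305.50
Total 305.50.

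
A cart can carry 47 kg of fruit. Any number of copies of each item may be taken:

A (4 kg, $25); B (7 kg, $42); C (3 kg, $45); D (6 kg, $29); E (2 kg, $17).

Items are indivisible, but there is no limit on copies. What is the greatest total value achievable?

$692

Best value-per-unit is C at 45/3; filling with it alone gives 15×45 = 675.
Optimal mix: 15×C + 1×E → weight 47, value 692.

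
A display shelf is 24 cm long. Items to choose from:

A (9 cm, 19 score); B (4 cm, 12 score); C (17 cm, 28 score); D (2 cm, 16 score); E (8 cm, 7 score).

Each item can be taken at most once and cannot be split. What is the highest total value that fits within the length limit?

56 score

This is a 0/1 knapsack; check combinations near the capacity.
- B+C+D: length 4+17+2=23, value 12+28+16=56
- A+B+D+E: length 9+4+2+8=23, value 19+12+16+7=54
- A+B+D: length 9+4+2=15, value 19+12+16=47
- C+D: length 17+2=19, value 28+16=44
- A+D+E: length 9+2+8=19, value 19+16+7=42
Best: 56 score.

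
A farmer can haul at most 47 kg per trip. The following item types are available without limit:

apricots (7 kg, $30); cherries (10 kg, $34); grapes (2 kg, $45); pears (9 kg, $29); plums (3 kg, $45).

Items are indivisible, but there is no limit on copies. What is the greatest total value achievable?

$1035

Best value-per-unit is grapes at 45/2, and filling with it alone uses weight 23×2=46. No mix of the others beats 23×45 = 1035.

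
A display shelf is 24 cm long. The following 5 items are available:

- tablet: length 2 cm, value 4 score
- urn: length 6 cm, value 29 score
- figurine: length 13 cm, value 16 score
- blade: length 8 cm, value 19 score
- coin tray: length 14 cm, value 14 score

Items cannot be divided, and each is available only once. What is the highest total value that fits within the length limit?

Check high-value combinations within 24 cm:
- tablet+urn+blade: length 2+6+8=16, value 4+29+19=52
- tablet+urn+figurine: length 2+6+13=21, value 4+29+16=49
- urn+blade: length 6+8=14, value 29+19=48
- tablet+urn+coin tray: length 2+6+14=22, value 4+29+14=47
- urn+figurine: length 6+13=19, value 29+16=45
Best: 52 score.

52 score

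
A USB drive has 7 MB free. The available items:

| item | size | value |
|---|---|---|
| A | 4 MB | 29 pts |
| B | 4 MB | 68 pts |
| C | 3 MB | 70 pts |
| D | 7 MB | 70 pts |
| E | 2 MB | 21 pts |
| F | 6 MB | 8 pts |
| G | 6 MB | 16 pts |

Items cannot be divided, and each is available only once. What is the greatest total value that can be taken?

Check high-value combinations within 7 MB:
- B+C: size 4+3=7, value 68+70=138
- A+C: size 4+3=7, value 29+70=99
- C+E: size 3+2=5, value 70+21=91
- B+E: size 4+2=6, value 68+21=89
- C: size 3, value 70
Best: 138 pts.

138 pts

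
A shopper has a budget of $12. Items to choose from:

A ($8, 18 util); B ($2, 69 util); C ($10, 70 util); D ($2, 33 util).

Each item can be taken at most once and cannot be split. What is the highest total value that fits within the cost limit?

139 util

Check high-value combinations within $12:
- B+C: cost 2+10=12, value 69+70=139
- A+B+D: cost 8+2+2=12, value 18+69+33=120
- C+D: cost 10+2=12, value 70+33=103
Best: 139 util.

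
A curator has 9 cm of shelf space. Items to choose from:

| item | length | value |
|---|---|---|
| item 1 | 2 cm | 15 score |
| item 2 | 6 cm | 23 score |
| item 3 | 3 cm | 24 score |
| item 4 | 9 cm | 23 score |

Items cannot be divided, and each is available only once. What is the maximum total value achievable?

Check high-value combinations within 9 cm:
- item 2+item 3: length 6+3=9, value 23+24=47
- item 1+item 3: length 2+3=5, value 15+24=39
- item 1+item 2: length 2+6=8, value 15+23=38
- item 3: length 3, value 24
Best: 47 score.

47 score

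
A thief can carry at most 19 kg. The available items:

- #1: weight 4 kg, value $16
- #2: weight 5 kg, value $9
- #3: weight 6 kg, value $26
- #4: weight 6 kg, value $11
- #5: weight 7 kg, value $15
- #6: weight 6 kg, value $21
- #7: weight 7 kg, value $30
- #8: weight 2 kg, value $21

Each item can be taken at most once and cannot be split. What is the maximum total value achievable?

$93

Check high-value combinations within 19 kg:
- #1+#3+#7+#8: weight 4+6+7+2=19, value 16+26+30+21=93
- #1+#6+#7+#8: weight 4+6+7+2=19, value 16+21+30+21=88
- #1+#3+#6+#8: weight 4+6+6+2=18, value 16+26+21+21=84
Best: $93.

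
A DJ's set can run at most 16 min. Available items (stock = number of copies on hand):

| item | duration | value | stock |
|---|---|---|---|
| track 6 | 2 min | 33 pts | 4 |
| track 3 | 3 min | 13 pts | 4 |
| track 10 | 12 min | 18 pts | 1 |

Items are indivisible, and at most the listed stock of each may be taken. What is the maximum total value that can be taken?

158 pts

Top feasible selections:
- 4×track 6 + 2×track 3: duration 14, value 158
- 4×track 6 + 1×track 3: duration 11, value 145
- 3×track 6 + 3×track 3: duration 15, value 138
- 4×track 6: duration 8, value 132
Best: 158 pts.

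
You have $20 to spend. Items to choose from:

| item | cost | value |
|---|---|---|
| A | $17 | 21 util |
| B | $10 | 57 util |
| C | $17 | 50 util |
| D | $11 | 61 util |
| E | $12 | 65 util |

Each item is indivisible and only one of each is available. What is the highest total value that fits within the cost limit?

Check high-value combinations within $20:
- E: cost 12, value 65
- D: cost 11, value 61
- B: cost 10, value 57
- C: cost 17, value 50
- A: cost 17, value 21
Best: 65 util.

65 util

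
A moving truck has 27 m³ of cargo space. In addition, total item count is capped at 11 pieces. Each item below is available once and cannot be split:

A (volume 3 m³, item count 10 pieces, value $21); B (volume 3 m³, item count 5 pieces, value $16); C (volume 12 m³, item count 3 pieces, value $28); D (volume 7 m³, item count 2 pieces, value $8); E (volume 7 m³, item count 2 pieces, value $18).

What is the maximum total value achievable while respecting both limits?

$62

Feasible sets respecting both limits:
- B+C+E: volume 22, item count 10, value 62
- C+D+E: volume 26, item count 7, value 54
- B+C+D: volume 22, item count 10, value 52
- C+E: volume 19, item count 5, value 46
Best: $62.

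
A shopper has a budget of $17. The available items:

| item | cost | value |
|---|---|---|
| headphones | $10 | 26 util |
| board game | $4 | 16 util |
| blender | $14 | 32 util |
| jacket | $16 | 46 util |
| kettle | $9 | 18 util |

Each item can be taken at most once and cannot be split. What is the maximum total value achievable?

Check high-value combinations within $17:
- jacket: cost 16, value 46
- headphones+board game: cost 10+4=14, value 26+16=42
- board game+kettle: cost 4+9=13, value 16+18=34
- blender: cost 14, value 32
Best: 46 util.

46 util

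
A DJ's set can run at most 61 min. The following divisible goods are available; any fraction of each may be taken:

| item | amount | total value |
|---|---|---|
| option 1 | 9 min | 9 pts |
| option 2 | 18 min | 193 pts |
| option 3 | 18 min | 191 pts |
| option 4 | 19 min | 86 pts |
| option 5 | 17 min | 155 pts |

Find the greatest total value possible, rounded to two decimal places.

Take in order of value per unit:
- option 2 (193/18 per unit): all 18 → value 193, running total 193.00
- option 3 (191/18 per unit): all 18 → value 191, running total 384.00
- option 5 (155/17 per unit): all 17 → value 155, running total 539.00
- option 4 (86/19 per unit): 8 of 19 → value 8×86/19 = 36.2105, running total 575.21
Total 575.21.

575.21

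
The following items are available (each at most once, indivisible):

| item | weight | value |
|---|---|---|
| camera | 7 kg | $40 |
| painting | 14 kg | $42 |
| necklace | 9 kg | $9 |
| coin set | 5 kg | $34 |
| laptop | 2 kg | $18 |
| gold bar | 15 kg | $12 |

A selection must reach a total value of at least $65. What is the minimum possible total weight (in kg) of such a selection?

Subsets with value ≥ 65, sorted by total weight:
- camera+coin set: weight 12, value 74
- camera+coin set+laptop: weight 14, value 92
- camera+necklace+laptop: weight 18, value 67
Minimum weight: 12 kg.

12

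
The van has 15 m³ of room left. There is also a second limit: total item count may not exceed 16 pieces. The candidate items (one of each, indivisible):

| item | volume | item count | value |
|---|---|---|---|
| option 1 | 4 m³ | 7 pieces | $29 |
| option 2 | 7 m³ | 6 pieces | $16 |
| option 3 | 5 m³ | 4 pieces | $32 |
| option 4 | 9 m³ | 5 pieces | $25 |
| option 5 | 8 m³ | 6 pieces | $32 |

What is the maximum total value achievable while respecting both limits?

$64

Feasible sets respecting both limits:
- option 3+option 5: volume 13, item count 10, value 64
- option 1+option 3: volume 9, item count 11, value 61
- option 1+option 5: volume 12, item count 13, value 61
- option 3+option 4: volume 14, item count 9, value 57
Best: $64.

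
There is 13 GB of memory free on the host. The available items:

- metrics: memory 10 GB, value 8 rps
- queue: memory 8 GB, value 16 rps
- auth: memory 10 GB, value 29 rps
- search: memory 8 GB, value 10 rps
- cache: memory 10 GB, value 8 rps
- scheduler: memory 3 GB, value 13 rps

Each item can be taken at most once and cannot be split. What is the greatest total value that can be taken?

This is a 0/1 knapsack; check combinations near the capacity.
- auth+scheduler: memory 10+3=13, value 29+13=42
- auth: memory 10, value 29
- queue+scheduler: memory 8+3=11, value 16+13=29
- search+scheduler: memory 8+3=11, value 10+13=23
Best: 42 rps.

42 rps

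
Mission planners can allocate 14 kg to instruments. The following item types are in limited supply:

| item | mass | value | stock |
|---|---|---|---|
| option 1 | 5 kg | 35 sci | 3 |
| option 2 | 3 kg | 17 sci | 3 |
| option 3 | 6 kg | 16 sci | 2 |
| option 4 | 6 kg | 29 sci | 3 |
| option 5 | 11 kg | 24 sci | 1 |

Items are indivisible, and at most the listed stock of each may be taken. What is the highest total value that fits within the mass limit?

87 sci

Top feasible selections:
- 2×option 1 + 1×option 2: mass 13, value 87
- 1×option 1 + 3×option 2: mass 14, value 86
- 1×option 1 + 1×option 2 + 1×option 4: mass 14, value 81
- 2×option 1: mass 10, value 70
Best: 87 sci.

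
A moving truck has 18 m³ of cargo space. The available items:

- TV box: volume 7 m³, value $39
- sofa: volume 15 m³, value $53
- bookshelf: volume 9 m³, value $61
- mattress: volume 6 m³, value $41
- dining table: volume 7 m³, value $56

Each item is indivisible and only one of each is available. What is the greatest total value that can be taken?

$117

Check high-value combinations within 18 m³:
- bookshelf+dining table: volume 9+7=16, value 61+56=117
- bookshelf+mattress: volume 9+6=15, value 61+41=102
- TV box+bookshelf: volume 7+9=16, value 39+61=100
- mattress+dining table: volume 6+7=13, value 41+56=97
Best: $117.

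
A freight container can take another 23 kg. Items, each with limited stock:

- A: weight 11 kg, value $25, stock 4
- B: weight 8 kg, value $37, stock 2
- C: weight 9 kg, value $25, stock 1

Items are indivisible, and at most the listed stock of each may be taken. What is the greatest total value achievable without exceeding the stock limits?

$74

Top feasible selections:
- 2×B: weight 16, value 74
- 1×B + 1×C: weight 17, value 62
Best: $74.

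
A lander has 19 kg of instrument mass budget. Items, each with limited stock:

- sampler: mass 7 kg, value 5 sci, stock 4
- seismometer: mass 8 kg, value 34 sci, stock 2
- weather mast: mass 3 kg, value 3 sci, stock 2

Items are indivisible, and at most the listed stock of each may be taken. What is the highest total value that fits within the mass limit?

Top feasible selections:
- 2×seismometer + 1×weather mast: mass 19, value 71
- 2×seismometer: mass 16, value 68
- 1×sampler + 1×seismometer + 1×weather mast: mass 18, value 42
- 1×seismometer + 2×weather mast: mass 14, value 40
Best: 71 sci.

71 sci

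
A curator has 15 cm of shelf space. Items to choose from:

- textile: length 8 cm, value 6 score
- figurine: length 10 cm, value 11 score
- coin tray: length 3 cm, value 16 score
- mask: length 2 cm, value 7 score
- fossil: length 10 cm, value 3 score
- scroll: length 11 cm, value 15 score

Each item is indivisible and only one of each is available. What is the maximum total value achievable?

34 score

Check high-value combinations within 15 cm:
- figurine+coin tray+mask: length 10+3+2=15, value 11+16+7=34
- coin tray+scroll: length 3+11=14, value 16+15=31
- textile+coin tray+mask: length 8+3+2=13, value 6+16+7=29
- figurine+coin tray: length 10+3=13, value 11+16=27
Best: 34 score.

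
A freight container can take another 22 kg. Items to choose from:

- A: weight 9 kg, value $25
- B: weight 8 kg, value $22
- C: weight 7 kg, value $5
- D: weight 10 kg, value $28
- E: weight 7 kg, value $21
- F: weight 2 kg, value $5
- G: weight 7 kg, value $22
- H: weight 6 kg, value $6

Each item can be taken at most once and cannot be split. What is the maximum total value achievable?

Check high-value combinations within 22 kg:
- B+E+G: weight 8+7+7=22, value 22+21+22=65
- A+D+F: weight 9+10+2=21, value 25+28+5=58
- D+F+G: weight 10+2+7=19, value 28+5+22=55
- B+D+F: weight 8+10+2=20, value 22+28+5=55
Best: $65.

$65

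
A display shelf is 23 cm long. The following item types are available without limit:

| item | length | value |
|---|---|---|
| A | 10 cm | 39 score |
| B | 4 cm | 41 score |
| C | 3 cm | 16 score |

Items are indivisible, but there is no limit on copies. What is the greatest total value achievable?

Best value-per-unit is B at 41/4; filling with it alone gives 5×41 = 205.
Optimal mix: 5×B + 1×C → length 23, value 221.

221 score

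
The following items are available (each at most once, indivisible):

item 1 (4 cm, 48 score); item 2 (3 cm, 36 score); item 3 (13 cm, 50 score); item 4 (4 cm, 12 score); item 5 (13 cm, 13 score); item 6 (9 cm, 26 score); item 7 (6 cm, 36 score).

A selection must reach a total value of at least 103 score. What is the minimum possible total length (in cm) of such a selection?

13

Subsets with value ≥ 103, sorted by total length:
- item 1+item 2+item 7: length 13, value 120
- item 1+item 2+item 6: length 16, value 110
- item 1+item 2+item 4+item 7: length 17, value 132
Minimum length: 13 cm.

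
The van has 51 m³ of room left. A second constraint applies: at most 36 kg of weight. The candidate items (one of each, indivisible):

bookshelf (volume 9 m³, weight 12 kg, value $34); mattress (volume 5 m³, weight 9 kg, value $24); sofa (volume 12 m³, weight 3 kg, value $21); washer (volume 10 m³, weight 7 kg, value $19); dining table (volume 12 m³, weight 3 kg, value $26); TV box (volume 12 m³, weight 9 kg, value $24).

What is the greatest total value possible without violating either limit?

$129

Feasible sets respecting both limits:
- bookshelf+mattress+sofa+dining table+TV box: volume 50, weight 36, value 129
- bookshelf+mattress+sofa+washer+dining table: volume 48, weight 34, value 124
- mattress+sofa+washer+dining table+TV box: volume 51, weight 31, value 114
- bookshelf+mattress+dining table+TV box: volume 38, weight 33, value 108
Best: $129.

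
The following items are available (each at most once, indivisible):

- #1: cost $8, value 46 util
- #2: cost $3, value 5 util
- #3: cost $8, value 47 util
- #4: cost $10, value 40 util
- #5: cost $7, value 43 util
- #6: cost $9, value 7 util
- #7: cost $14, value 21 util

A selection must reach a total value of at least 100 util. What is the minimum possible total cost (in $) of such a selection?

23

Subsets with value ≥ 100, sorted by total cost:
- #1+#3+#5: cost 23, value 136
- #3+#4+#5: cost 25, value 130
- #1+#4+#5: cost 25, value 129
Minimum cost: 23 $.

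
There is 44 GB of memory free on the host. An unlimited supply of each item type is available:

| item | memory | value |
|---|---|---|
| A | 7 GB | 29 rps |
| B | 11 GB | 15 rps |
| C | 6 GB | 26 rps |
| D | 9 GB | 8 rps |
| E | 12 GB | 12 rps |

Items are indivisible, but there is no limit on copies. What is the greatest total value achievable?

188 rps

Best value-per-unit is C at 26/6; filling with it alone gives 7×26 = 182.
Optimal mix: 2×A + 5×C → memory 44, value 188.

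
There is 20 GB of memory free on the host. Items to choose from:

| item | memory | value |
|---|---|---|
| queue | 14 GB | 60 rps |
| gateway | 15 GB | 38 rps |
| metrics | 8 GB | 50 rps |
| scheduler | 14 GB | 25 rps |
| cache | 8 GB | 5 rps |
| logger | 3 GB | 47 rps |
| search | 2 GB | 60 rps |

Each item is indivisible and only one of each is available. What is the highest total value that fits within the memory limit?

Check high-value combinations within 20 GB:
- queue+logger+search: memory 14+3+2=19, value 60+47+60=167
- metrics+logger+search: memory 8+3+2=13, value 50+47+60=157
- gateway+logger+search: memory 15+3+2=20, value 38+47+60=145
Best: 167 rps.

167 rps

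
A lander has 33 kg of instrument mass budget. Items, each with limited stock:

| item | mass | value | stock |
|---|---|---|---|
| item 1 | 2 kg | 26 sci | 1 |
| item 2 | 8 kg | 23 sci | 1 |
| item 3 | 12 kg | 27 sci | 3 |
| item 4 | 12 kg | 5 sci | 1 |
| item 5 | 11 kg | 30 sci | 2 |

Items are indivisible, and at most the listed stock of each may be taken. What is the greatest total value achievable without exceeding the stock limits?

Best selections within mass 33 and stock limits:
- 1×item 1 + 1×item 2 + 2×item 5: mass 32, value 109
- 1×item 1 + 1×item 2 + 1×item 3 + 1×item 5: mass 33, value 106
- 1×item 1 + 2×item 5: mass 24, value 86
Best: 109 sci.

109 sci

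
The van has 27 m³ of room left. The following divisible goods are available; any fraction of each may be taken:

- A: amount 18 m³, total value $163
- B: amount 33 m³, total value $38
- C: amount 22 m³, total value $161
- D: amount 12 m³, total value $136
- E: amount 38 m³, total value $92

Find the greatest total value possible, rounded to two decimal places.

Take in order of value per unit:
- D (136/12 per unit): all 12 → value 136, running total 136.00
- A (163/18 per unit): 15 of 18 → value 15×163/18 = 135.8333, running total 271.83
Total 271.83.

271.83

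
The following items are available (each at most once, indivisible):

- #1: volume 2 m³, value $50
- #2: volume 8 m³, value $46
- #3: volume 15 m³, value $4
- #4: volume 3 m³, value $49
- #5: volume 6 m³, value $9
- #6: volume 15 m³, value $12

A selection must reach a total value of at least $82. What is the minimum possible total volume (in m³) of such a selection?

Subsets with value ≥ 82, sorted by total volume:
- #1+#4: volume 5, value 99
- #1+#2: volume 10, value 96
- #1+#4+#5: volume 11, value 108
Minimum volume: 5 m³.

5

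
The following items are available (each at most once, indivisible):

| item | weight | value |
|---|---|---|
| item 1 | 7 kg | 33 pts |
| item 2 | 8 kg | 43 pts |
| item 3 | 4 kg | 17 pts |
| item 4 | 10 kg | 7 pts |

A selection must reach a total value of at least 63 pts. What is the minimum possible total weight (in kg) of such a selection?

15

Subsets with value ≥ 63, sorted by total weight:
- item 1+item 2: weight 15, value 76
- item 1+item 2+item 3: weight 19, value 93
- item 2+item 3+item 4: weight 22, value 67
Minimum weight: 15 kg.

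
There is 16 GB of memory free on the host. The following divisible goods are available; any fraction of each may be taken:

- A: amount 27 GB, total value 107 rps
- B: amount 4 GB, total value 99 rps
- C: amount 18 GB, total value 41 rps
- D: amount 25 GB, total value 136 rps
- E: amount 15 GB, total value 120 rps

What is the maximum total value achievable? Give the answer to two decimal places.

195.00

Take in order of value per unit:
- B (99/4 per unit): all 4 → value 99, running total 99.00
- E (120/15 per unit): 12 of 15 → value 12×120/15 = 96.0000, running total 195.00
Total 195.00.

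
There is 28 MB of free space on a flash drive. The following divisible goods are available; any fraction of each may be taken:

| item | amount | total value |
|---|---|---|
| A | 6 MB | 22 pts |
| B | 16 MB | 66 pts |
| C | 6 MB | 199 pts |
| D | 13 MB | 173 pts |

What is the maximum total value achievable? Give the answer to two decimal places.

409.13

Take in order of value per unit:
- C (199/6 per unit): all 6 → value 199, running total 199.00
- D (173/13 per unit): all 13 → value 173, running total 372.00
- B (66/16 per unit): 9 of 16 → value 9×66/16 = 37.1250, running total 409.13
Total 409.13.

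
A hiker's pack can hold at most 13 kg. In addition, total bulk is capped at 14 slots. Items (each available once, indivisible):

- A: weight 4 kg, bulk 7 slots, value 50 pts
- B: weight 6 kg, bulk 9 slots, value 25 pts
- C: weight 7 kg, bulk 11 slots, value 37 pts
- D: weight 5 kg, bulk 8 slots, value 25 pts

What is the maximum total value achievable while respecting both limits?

Feasible sets respecting both limits:
- A: weight 4, bulk 7, value 50
- C: weight 7, bulk 11, value 37
- B: weight 6, bulk 9, value 25
- D: weight 5, bulk 8, value 25
Best: 50 pts.

50 pts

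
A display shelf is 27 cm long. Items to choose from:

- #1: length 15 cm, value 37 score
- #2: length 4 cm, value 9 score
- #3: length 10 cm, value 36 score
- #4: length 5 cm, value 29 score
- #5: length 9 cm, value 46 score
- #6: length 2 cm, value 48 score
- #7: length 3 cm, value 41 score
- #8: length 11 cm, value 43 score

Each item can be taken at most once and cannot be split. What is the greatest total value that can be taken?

This is a 0/1 knapsack; check combinations near the capacity.
- #5+#6+#7+#8: length 9+2+3+11=25, value 46+48+41+43=178
- #2+#4+#5+#6+#7: length 4+5+9+2+3=23, value 9+29+46+48+41=173
- #3+#5+#6+#7: length 10+9+2+3=24, value 36+46+48+41=171
Best: 178 score.

178 score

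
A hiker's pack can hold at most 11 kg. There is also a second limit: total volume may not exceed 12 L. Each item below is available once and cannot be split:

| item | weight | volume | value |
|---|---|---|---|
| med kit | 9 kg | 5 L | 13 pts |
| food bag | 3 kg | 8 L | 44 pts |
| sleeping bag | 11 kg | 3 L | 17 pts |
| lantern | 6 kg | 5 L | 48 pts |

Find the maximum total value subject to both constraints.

Feasible sets respecting both limits:
- lantern: weight 6, volume 5, value 48
- food bag: weight 3, volume 8, value 44
- sleeping bag: weight 11, volume 3, value 17
- med kit: weight 9, volume 5, value 13
Best: 48 pts.

48 pts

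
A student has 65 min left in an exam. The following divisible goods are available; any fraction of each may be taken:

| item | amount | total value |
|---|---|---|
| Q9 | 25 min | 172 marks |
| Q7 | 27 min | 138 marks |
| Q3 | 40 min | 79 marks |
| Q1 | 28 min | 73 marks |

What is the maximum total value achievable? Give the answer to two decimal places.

343.89

Take in order of value per unit:
- Q9 (172/25 per unit): all 25 → value 172, running total 172.00
- Q7 (138/27 per unit): all 27 → value 138, running total 310.00
- Q1 (73/28 per unit): 13 of 28 → value 13×73/28 = 33.8929, running total 343.89
Total 343.89.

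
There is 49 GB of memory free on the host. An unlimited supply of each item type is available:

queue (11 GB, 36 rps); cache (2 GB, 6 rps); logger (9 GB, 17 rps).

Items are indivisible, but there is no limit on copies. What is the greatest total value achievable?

Best value-per-unit is queue at 36/11; filling with it alone gives 4×36 = 144.
Optimal mix: 4×queue + 2×cache → memory 48, value 156.

156 rps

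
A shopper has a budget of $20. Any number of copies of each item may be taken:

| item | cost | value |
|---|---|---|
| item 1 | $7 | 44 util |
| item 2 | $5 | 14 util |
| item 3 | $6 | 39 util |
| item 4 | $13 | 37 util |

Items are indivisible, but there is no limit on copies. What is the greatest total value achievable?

127 util

Best value-per-unit is item 3 at 39/6; filling with it alone gives 3×39 = 117.
Optimal mix: 2×item 1 + 1×item 3 → cost 20, value 127.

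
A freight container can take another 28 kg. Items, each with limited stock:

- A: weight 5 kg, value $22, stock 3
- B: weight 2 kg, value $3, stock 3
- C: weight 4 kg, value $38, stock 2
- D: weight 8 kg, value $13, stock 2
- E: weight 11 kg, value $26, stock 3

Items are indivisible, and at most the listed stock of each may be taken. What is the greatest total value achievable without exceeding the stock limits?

Best selections within weight 28 and stock limits:
- 3×A + 2×B + 2×C: weight 27, value 148
- 3×A + 1×B + 2×C: weight 25, value 145
- 3×A + 2×C: weight 23, value 142
Best: $148.

$148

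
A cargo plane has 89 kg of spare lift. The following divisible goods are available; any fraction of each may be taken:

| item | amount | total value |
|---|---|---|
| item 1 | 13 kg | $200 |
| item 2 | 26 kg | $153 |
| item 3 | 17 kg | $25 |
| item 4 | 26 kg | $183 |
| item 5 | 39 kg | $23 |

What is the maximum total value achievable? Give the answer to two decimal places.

565.13

Take in order of value per unit:
- item 1 (200/13 per unit): all 13 → value 200, running total 200.00
- item 4 (183/26 per unit): all 26 → value 183, running total 383.00
- item 2 (153/26 per unit): all 26 → value 153, running total 536.00
- item 3 (25/17 per unit): all 17 → value 25, running total 561.00
- item 5 (23/39 per unit): 7 of 39 → value 7×23/39 = 4.1282, running total 565.13
Total 565.13.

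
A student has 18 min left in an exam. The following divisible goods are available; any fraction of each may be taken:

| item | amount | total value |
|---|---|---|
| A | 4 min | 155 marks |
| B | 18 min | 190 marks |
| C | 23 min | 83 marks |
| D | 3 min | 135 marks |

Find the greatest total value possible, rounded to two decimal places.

406.11

Take in order of value per unit:
- D (135/3 per unit): all 3 → value 135, running total 135.00
- A (155/4 per unit): all 4 → value 155, running total 290.00
- B (190/18 per unit): 11 of 18 → value 11×190/18 = 116.1111, running total 406.11
Total 406.11.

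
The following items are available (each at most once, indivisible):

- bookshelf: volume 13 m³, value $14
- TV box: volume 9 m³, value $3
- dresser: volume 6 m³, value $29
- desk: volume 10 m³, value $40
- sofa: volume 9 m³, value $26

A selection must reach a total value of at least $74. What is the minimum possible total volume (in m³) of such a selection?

25

Subsets with value ≥ 74, sorted by total volume:
- dresser+desk+sofa: volume 25, value 95
- bookshelf+dresser+desk: volume 29, value 83
- bookshelf+desk+sofa: volume 32, value 80
Minimum volume: 25 m³.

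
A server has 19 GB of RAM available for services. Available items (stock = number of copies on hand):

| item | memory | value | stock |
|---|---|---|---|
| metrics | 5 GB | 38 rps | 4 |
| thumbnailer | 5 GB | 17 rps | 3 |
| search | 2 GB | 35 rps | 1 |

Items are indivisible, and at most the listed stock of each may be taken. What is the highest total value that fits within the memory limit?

149 rps

Top feasible selections:
- 3×metrics + 1×search: memory 17, value 149
- 2×metrics + 1×thumbnailer + 1×search: memory 17, value 128
- 3×metrics: memory 15, value 114
- 2×metrics + 1×search: memory 12, value 111
Best: 149 rps.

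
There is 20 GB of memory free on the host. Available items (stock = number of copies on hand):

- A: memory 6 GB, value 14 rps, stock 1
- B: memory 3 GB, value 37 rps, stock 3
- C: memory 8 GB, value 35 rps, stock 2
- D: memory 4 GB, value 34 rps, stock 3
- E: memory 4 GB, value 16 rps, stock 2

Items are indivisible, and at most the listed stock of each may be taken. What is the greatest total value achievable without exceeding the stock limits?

179 rps

Top feasible selections:
- 3×B + 2×D: memory 17, value 179
- 2×B + 3×D: memory 18, value 176
- 3×B + 1×D + 1×E: memory 17, value 161
Best: 179 rps.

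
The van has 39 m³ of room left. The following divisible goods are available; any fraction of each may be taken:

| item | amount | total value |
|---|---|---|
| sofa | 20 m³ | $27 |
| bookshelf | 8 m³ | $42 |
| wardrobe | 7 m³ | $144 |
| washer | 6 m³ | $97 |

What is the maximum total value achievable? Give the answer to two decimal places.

307.30

Take in order of value per unit:
- wardrobe (144/7 per unit): all 7 → value 144, running total 144.00
- washer (97/6 per unit): all 6 → value 97, running total 241.00
- bookshelf (42/8 per unit): all 8 → value 42, running total 283.00
- sofa (27/20 per unit): 18 of 20 → value 18×27/20 = 24.3000, running total 307.30
Total 307.30.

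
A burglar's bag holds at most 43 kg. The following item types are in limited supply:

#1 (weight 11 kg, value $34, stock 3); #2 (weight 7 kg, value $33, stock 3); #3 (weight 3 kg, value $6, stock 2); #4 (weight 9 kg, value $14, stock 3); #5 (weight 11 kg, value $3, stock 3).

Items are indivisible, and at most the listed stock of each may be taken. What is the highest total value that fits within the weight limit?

$167

Best selections within weight 43 and stock limits:
- 2×#1 + 3×#2: weight 43, value 167
- 1×#1 + 3×#2 + 1×#4: weight 41, value 147
Best: $167.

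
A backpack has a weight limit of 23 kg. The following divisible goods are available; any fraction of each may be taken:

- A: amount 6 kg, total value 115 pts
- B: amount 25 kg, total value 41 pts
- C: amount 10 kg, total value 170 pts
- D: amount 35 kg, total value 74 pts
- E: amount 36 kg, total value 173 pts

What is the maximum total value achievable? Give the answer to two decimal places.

Take in order of value per unit:
- A (115/6 per unit): all 6 → value 115, running total 115.00
- C (170/10 per unit): all 10 → value 170, running total 285.00
- E (173/36 per unit): 7 of 36 → value 7×173/36 = 33.6389, running total 318.64
Total 318.64.

318.64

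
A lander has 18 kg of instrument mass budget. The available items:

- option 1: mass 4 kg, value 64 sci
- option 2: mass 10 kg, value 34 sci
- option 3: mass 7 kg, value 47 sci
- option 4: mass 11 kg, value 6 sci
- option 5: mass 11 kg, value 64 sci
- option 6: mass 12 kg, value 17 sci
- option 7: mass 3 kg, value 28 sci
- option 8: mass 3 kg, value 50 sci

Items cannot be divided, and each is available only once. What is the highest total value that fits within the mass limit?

Check high-value combinations within 18 kg:
- option 1+option 3+option 7+option 8: mass 4+7+3+3=17, value 64+47+28+50=189
- option 1+option 5+option 8: mass 4+11+3=18, value 64+64+50=178
- option 1+option 3+option 8: mass 4+7+3=14, value 64+47+50=161
- option 1+option 5+option 7: mass 4+11+3=18, value 64+64+28=156
- option 1+option 2+option 8: mass 4+10+3=17, value 64+34+50=148
Best: 189 sci.

189 sci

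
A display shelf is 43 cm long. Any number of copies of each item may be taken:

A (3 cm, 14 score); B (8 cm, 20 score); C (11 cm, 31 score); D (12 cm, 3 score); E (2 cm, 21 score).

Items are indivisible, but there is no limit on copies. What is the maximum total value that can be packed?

Best value-per-unit is E at 21/2, and filling with it alone uses length 21×2=42. No mix of the others beats 21×21 = 441.

441 score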